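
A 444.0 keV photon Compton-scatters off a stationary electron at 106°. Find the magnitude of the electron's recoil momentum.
2.8930e-22 kg·m/s

The electron is initially at rest, so by conservation of momentum:
p⃗_e = p⃗₀ − p⃗'  (incident photon momentum minus scattered photon momentum)

Photon momentum magnitudes (p = h/λ = E/c):
λ₀ = hc/E₀ = 2.7924 pm → p₀ = h/λ₀ = 2.3729e-22 kg·m/s
Δλ = λ_C(1 − cos 106°) = 3.0951 pm
λ' = 5.8875 pm → p' = h/λ' = 1.1254e-22 kg·m/s

The scattered photon makes angle θ = 106° with the incident direction, so by the law of cosines:
|p⃗_e|² = p₀² + p'² − 2p₀p'cos θ
|p⃗_e|² = (2.3729e-22)² + (1.1254e-22)² − 2·2.3729e-22·1.1254e-22·cos(106°)
|p⃗_e| = 2.8930e-22 kg·m/s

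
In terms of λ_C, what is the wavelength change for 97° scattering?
1.1219 λ_C

The Compton shift formula is:
Δλ = λ_C(1 - cos θ)

Dividing both sides by λ_C:
Δλ/λ_C = 1 - cos θ

For θ = 97°:
Δλ/λ_C = 1 - cos(97°)
Δλ/λ_C = 1 - -0.1219
Δλ/λ_C = 1.1219

This means the shift is 1.1219 × λ_C = 2.7220 pm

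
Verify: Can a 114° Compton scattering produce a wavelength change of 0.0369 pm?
No, inconsistent

Calculate the expected shift for θ = 114°:

Δλ_expected = λ_C(1 - cos(114°))
Δλ_expected = 2.4263 × (1 - cos(114°))
Δλ_expected = 2.4263 × 1.4067
Δλ_expected = 3.4132 pm

Given shift: 0.0369 pm
Expected shift: 3.4132 pm
Difference: 3.3763 pm

The values do not match. The given shift corresponds to θ ≈ 10.0°, not 114°.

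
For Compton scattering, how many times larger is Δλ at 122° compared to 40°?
122° produces the larger shift by a factor of 6.539

Calculate both shifts using Δλ = λ_C(1 - cos θ):

For θ₁ = 40°:
Δλ₁ = 2.4263 × (1 - cos(40°))
Δλ₁ = 2.4263 × 0.2340
Δλ₁ = 0.5676 pm

For θ₂ = 122°:
Δλ₂ = 2.4263 × (1 - cos(122°))
Δλ₂ = 2.4263 × 1.5299
Δλ₂ = 3.7121 pm

The 122° angle produces the larger shift.
Ratio: 3.7121/0.5676 = 6.539

(Intermediate values are shown rounded; full precision is carried through to the final answer.)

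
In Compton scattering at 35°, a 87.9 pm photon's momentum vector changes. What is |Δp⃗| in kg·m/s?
4.5224e-24 kg·m/s

Photon momentum magnitude is p = h/λ.

Initial momentum:
p₀ = h/λ = 6.6261e-34/8.7900e-11 = 7.5382e-24 kg·m/s

After scattering:
λ' = λ + Δλ = 87.9 + 0.4388 = 88.3388 pm
p' = h/λ' = 6.6261e-34/8.8339e-11 = 7.5007e-24 kg·m/s

Momentum is a vector; the scattered photon's direction makes angle θ = 35° with the incident direction. The magnitude of the vector change Δp⃗ = p⃗₀ − p⃗' is found from the law of cosines:
|Δp⃗|² = p₀² + p'² − 2p₀p'cos θ
|Δp⃗|² = (7.5382e-24)² + (7.5007e-24)² − 2·7.5382e-24·7.5007e-24·cos(35°)
|Δp⃗| = 4.5224e-24 kg·m/s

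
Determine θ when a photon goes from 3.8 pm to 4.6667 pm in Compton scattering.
50.00°

First find the wavelength shift:
Δλ = λ' - λ = 4.6667 - 3.8 = 0.8667 pm

Using Δλ = λ_C(1 - cos θ), with λ_C = h/(m_e·c) ≈ 2.42631024 pm:
cos θ = 1 - Δλ/λ_C
cos θ = 1 - 0.8667/2.42631024
cos θ = 0.642791

θ = arccos(0.642791)
θ = 50.00°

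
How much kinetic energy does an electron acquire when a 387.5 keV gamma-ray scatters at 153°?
228.2961 keV

By energy conservation: K_e = E_initial - E_final

First find the scattered photon energy:
Initial wavelength: λ = hc/E = 3.1996 pm
Compton shift: Δλ = λ_C(1 - cos(153°)) = 4.5882 pm
Final wavelength: λ' = 3.1996 + 4.5882 = 7.7878 pm
Final photon energy: E' = hc/λ' = 159.2039 keV

Electron kinetic energy:
K_e = E - E' = 387.5000 - 159.2039 = 228.2961 keV

(Intermediate values are shown rounded; full precision is carried through to the final answer.)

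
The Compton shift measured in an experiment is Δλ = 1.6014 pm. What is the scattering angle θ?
70.12°

From the Compton formula Δλ = λ_C(1 - cos θ), we can solve for θ:

cos θ = 1 - Δλ/λ_C

Given:
- Δλ = 1.6014 pm
- λ_C = h/(m_e·c) ≈ 2.42631024 pm

cos θ = 1 - 1.6014/2.42631024
cos θ = 1 - 0.660015
cos θ = 0.339985

θ = arccos(0.339985)
θ = 70.12°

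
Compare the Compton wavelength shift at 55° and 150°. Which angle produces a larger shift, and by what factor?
150° produces the larger shift by a factor of 4.376

Calculate both shifts using Δλ = λ_C(1 - cos θ):

For θ₁ = 55°:
Δλ₁ = 2.4263 × (1 - cos(55°))
Δλ₁ = 2.4263 × 0.4264
Δλ₁ = 1.0346 pm

For θ₂ = 150°:
Δλ₂ = 2.4263 × (1 - cos(150°))
Δλ₂ = 2.4263 × 1.8660
Δλ₂ = 4.5276 pm

The 150° angle produces the larger shift.
Ratio: 4.5276/1.0346 = 4.376

(Intermediate values are shown rounded; full precision is carried through to the final answer.)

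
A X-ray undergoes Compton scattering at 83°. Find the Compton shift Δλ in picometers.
2.1306 pm

Using the Compton scattering formula:
Δλ = λ_C(1 - cos θ)

where λ_C = h/(m_e·c) ≈ 2.4263 pm is the Compton wavelength of an electron.

For θ = 83°:
cos(83°) = 0.1219
1 - cos(83°) = 0.8781

Δλ = 2.4263 × 0.8781
Δλ = 2.1306 pm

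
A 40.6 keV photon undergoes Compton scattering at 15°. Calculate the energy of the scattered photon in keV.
40.4904 keV

First convert energy to wavelength:
λ = hc/E, with hc ≈ 1239.842 keV·pm (i.e. 1239.842 eV·nm)

For E = 40.6 keV = 40600 eV:
λ = 1239.842 keV·pm / 40.6 keV
λ = 30.5380 pm

Calculate the Compton shift:
Δλ = λ_C(1 - cos(15°)) = 2.4263 × 0.0341
Δλ = 0.0827 pm

Final wavelength:
λ' = 30.5380 + 0.0827 = 30.6207 pm

Final energy:
E' = hc/λ' = 1239.842 / 30.6207 = 40.4904 keV

(Intermediate values are shown rounded; full precision is carried through to the final answer.)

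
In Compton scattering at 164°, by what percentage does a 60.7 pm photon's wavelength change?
7.8396%

Calculate the Compton shift:
Δλ = λ_C(1 - cos(164°))
Δλ = 2.4263 × (1 - cos(164°))
Δλ = 2.4263 × 1.9613
Δλ = 4.7586 pm

Percentage change:
(Δλ/λ₀) × 100 = (4.7586/60.7) × 100
= 7.8396%

(Intermediate values are shown rounded; full precision is carried through to the final answer.)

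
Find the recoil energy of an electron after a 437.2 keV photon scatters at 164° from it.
273.9447 keV

By energy conservation: K_e = E_initial - E_final

First find the scattered photon energy:
Initial wavelength: λ = hc/E = 2.8359 pm
Compton shift: Δλ = λ_C(1 - cos(164°)) = 4.7586 pm
Final wavelength: λ' = 2.8359 + 4.7586 = 7.5945 pm
Final photon energy: E' = hc/λ' = 163.2553 keV

Electron kinetic energy:
K_e = E - E' = 437.2000 - 163.2553 = 273.9447 keV

(Intermediate values are shown rounded; full precision is carried through to the final answer.)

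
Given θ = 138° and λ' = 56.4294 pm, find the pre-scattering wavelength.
52.2000 pm

From λ' = λ + Δλ, we have λ = λ' - Δλ

First calculate the Compton shift:
Δλ = λ_C(1 - cos θ)
Δλ = 2.4263 × (1 - cos(138°))
Δλ = 2.4263 × 1.7431
Δλ = 4.2294 pm

Initial wavelength:
λ = λ' - Δλ
λ = 56.4294 - 4.2294
λ = 52.2000 pm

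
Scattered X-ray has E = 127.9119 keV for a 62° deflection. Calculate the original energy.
147.5000 keV

Convert final energy to wavelength (hc ≈ 1239.842 keV·pm):
λ' = hc/E' = 1239.842 / 127.9119 = 9.6929 pm

Calculate the Compton shift:
Δλ = λ_C(1 - cos(62°))
Δλ = 2.4263 × (1 - cos(62°))
Δλ = 1.2872 pm

Initial wavelength:
λ = λ' - Δλ = 9.6929 - 1.2872 = 8.4057 pm

Initial energy:
E = hc/λ = 1239.842 / 8.4057 = 147.5000 keV

(Intermediate values are shown rounded; full precision is carried through to the final answer.)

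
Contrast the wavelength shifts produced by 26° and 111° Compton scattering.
111° produces the larger shift by a factor of 13.422

Calculate both shifts using Δλ = λ_C(1 - cos θ):

For θ₁ = 26°:
Δλ₁ = 2.4263 × (1 - cos(26°))
Δλ₁ = 2.4263 × 0.1012
Δλ₁ = 0.2456 pm

For θ₂ = 111°:
Δλ₂ = 2.4263 × (1 - cos(111°))
Δλ₂ = 2.4263 × 1.3584
Δλ₂ = 3.2958 pm

The 111° angle produces the larger shift.
Ratio: 3.2958/0.2456 = 13.422

(Intermediate values are shown rounded; full precision is carried through to the final answer.)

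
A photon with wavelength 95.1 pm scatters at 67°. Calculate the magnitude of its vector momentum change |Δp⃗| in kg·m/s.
7.6329e-24 kg·m/s

Photon momentum magnitude is p = h/λ.

Initial momentum:
p₀ = h/λ = 6.6261e-34/9.5100e-11 = 6.9675e-24 kg·m/s

After scattering:
λ' = λ + Δλ = 95.1 + 1.4783 = 96.5783 pm
p' = h/λ' = 6.6261e-34/9.6578e-11 = 6.8608e-24 kg·m/s

Momentum is a vector; the scattered photon's direction makes angle θ = 67° with the incident direction. The magnitude of the vector change Δp⃗ = p⃗₀ − p⃗' is found from the law of cosines:
|Δp⃗|² = p₀² + p'² − 2p₀p'cos θ
|Δp⃗|² = (6.9675e-24)² + (6.8608e-24)² − 2·6.9675e-24·6.8608e-24·cos(67°)
|Δp⃗| = 7.6329e-24 kg·m/s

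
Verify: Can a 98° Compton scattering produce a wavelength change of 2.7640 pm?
Yes, consistent

Calculate the expected shift for θ = 98°:

Δλ_expected = λ_C(1 - cos(98°))
Δλ_expected = 2.4263 × (1 - cos(98°))
Δλ_expected = 2.4263 × 1.1392
Δλ_expected = 2.7640 pm

Given shift: 2.7640 pm
Expected shift: 2.7640 pm
Difference: 0.0000 pm

The values match. This is consistent with Compton scattering at the stated angle.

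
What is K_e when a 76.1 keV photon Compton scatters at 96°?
10.7495 keV

By energy conservation: K_e = E_initial - E_final

First find the scattered photon energy:
Initial wavelength: λ = hc/E = 16.2923 pm
Compton shift: Δλ = λ_C(1 - cos(96°)) = 2.6799 pm
Final wavelength: λ' = 16.2923 + 2.6799 = 18.9722 pm
Final photon energy: E' = hc/λ' = 65.3505 keV

Electron kinetic energy:
K_e = E - E' = 76.1000 - 65.3505 = 10.7495 keV

(Intermediate values are shown rounded; full precision is carried through to the final answer.)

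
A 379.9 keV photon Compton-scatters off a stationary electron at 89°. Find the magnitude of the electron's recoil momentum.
2.3271e-22 kg·m/s

The electron is initially at rest, so by conservation of momentum:
p⃗_e = p⃗₀ − p⃗'  (incident photon momentum minus scattered photon momentum)

Photon momentum magnitudes (p = h/λ = E/c):
λ₀ = hc/E₀ = 3.2636 pm → p₀ = h/λ₀ = 2.0303e-22 kg·m/s
Δλ = λ_C(1 − cos 89°) = 2.3840 pm
λ' = 5.6476 pm → p' = h/λ' = 1.1733e-22 kg·m/s

The scattered photon makes angle θ = 89° with the incident direction, so by the law of cosines:
|p⃗_e|² = p₀² + p'² − 2p₀p'cos θ
|p⃗_e|² = (2.0303e-22)² + (1.1733e-22)² − 2·2.0303e-22·1.1733e-22·cos(89°)
|p⃗_e| = 2.3271e-22 kg·m/s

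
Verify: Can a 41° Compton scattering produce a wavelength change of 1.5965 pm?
No, inconsistent

Calculate the expected shift for θ = 41°:

Δλ_expected = λ_C(1 - cos(41°))
Δλ_expected = 2.4263 × (1 - cos(41°))
Δλ_expected = 2.4263 × 0.2453
Δλ_expected = 0.5952 pm

Given shift: 1.5965 pm
Expected shift: 0.5952 pm
Difference: 1.0013 pm

The values do not match. The given shift corresponds to θ ≈ 70.0°, not 41°.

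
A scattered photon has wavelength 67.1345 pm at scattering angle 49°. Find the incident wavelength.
66.3000 pm

From λ' = λ + Δλ, we have λ = λ' - Δλ

First calculate the Compton shift:
Δλ = λ_C(1 - cos θ)
Δλ = 2.4263 × (1 - cos(49°))
Δλ = 2.4263 × 0.3439
Δλ = 0.8345 pm

Initial wavelength:
λ = λ' - Δλ
λ = 67.1345 - 0.8345
λ = 66.3000 pm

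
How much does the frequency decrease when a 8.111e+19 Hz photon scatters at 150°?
4.466e+19 Hz (decrease)

Convert frequency to wavelength (c = 299792458 m/s):
λ₀ = c/f₀ = 299792458/8.111e+19 = 3.6961220e-12 m = 3.6961 pm

Calculate Compton shift:
Δλ = λ_C(1 - cos(150°)) = 4.5276 pm

Final wavelength:
λ' = λ₀ + Δλ = 3.6961 + 4.5276 = 8.2237 pm

Final frequency:
f' = c/λ' = 299792458/8.2236786e-12 = 3.6454788e+19 Hz

Frequency shift (decrease):
Δf = f₀ - f' = 8.111e+19 - 3.6454788e+19 = 4.466e+19 Hz

(Intermediate values are shown rounded; full precision is carried through to the final answer.)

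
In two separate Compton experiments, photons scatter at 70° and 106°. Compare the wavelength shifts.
106° produces the larger shift by a factor of 1.939

Calculate both shifts using Δλ = λ_C(1 - cos θ):

For θ₁ = 70°:
Δλ₁ = 2.4263 × (1 - cos(70°))
Δλ₁ = 2.4263 × 0.6580
Δλ₁ = 1.5965 pm

For θ₂ = 106°:
Δλ₂ = 2.4263 × (1 - cos(106°))
Δλ₂ = 2.4263 × 1.2756
Δλ₂ = 3.0951 pm

The 106° angle produces the larger shift.
Ratio: 3.0951/1.5965 = 1.939

(Intermediate values are shown rounded; full precision is carried through to the final answer.)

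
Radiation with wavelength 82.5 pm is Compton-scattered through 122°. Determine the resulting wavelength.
86.2121 pm

Using the Compton scattering formula:
λ' = λ + Δλ = λ + λ_C(1 - cos θ)

Given:
- Initial wavelength λ = 82.5 pm
- Scattering angle θ = 122°
- Compton wavelength λ_C ≈ 2.4263 pm

Calculate the shift:
Δλ = 2.4263 × (1 - cos(122°))
Δλ = 2.4263 × 1.5299
Δλ = 3.7121 pm

Final wavelength:
λ' = 82.5 + 3.7121 = 86.2121 pm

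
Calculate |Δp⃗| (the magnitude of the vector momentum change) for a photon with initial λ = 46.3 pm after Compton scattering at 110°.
2.2682e-23 kg·m/s

Photon momentum magnitude is p = h/λ.

Initial momentum:
p₀ = h/λ = 6.6261e-34/4.6300e-11 = 1.4311e-23 kg·m/s

After scattering:
λ' = λ + Δλ = 46.3 + 3.2562 = 49.5562 pm
p' = h/λ' = 6.6261e-34/4.9556e-11 = 1.3371e-23 kg·m/s

Momentum is a vector; the scattered photon's direction makes angle θ = 110° with the incident direction. The magnitude of the vector change Δp⃗ = p⃗₀ − p⃗' is found from the law of cosines:
|Δp⃗|² = p₀² + p'² − 2p₀p'cos θ
|Δp⃗|² = (1.4311e-23)² + (1.3371e-23)² − 2·1.4311e-23·1.3371e-23·cos(110°)
|Δp⃗| = 2.2682e-23 kg·m/s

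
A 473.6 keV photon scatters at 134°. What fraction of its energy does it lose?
0.6110 (or 61.10%)

Calculate initial and final photon energies:

Initial: E₀ = 473.6 keV → λ₀ = 2.6179 pm
Compton shift: Δλ = 4.1118 pm
Final wavelength: λ' = 6.7297 pm
Final energy: E' = 184.2350 keV

Fractional energy loss:
(E₀ - E')/E₀ = (473.6000 - 184.2350)/473.6000
= 289.3650/473.6000
= 0.6110
= 61.10%

(Intermediate values are shown rounded; full precision is carried through to the final answer.)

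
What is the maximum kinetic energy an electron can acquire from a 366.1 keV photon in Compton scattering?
215.6199 keV

Maximum energy transfer occurs at θ = 180° (backscattering).

Initial photon: E₀ = 366.1 keV → λ₀ = 3.3866 pm

Maximum Compton shift (at 180°):
Δλ_max = 2λ_C = 2 × 2.4263 = 4.8526 pm

Final wavelength:
λ' = 3.3866 + 4.8526 = 8.2392 pm

Minimum photon energy (maximum energy to electron):
E'_min = hc/λ' = 150.4801 keV

Maximum electron kinetic energy:
K_max = E₀ - E'_min = 366.1000 - 150.4801 = 215.6199 keV

(Intermediate values are shown rounded; full precision is carried through to the final answer.)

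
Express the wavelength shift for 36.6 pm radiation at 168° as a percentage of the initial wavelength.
13.1137%

Calculate the Compton shift:
Δλ = λ_C(1 - cos(168°))
Δλ = 2.4263 × (1 - cos(168°))
Δλ = 2.4263 × 1.9781
Δλ = 4.7996 pm

Percentage change:
(Δλ/λ₀) × 100 = (4.7996/36.6) × 100
= 13.1137%

(Intermediate values are shown rounded; full precision is carried through to the final answer.)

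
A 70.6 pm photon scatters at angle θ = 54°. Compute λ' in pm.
71.6002 pm

Using the Compton scattering formula:
λ' = λ + Δλ = λ + λ_C(1 - cos θ)

Given:
- Initial wavelength λ = 70.6 pm
- Scattering angle θ = 54°
- Compton wavelength λ_C ≈ 2.4263 pm

Calculate the shift:
Δλ = 2.4263 × (1 - cos(54°))
Δλ = 2.4263 × 0.4122
Δλ = 1.0002 pm

Final wavelength:
λ' = 70.6 + 1.0002 = 71.6002 pm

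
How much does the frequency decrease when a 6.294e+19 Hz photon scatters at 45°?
8.171e+18 Hz (decrease)

Convert frequency to wavelength (c = 299792458 m/s):
λ₀ = c/f₀ = 299792458/6.294e+19 = 4.7631468e-12 m = 4.7631 pm

Calculate Compton shift:
Δλ = λ_C(1 - cos(45°)) = 0.7106 pm

Final wavelength:
λ' = λ₀ + Δλ = 4.7631 + 0.7106 = 5.4738 pm

Final frequency:
f' = c/λ' = 299792458/5.4737966e-12 = 5.4768652e+19 Hz

Frequency shift (decrease):
Δf = f₀ - f' = 6.294e+19 - 5.4768652e+19 = 8.171e+18 Hz

(Intermediate values are shown rounded; full precision is carried through to the final answer.)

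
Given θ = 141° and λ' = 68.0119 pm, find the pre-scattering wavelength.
63.7000 pm

From λ' = λ + Δλ, we have λ = λ' - Δλ

First calculate the Compton shift:
Δλ = λ_C(1 - cos θ)
Δλ = 2.4263 × (1 - cos(141°))
Δλ = 2.4263 × 1.7771
Δλ = 4.3119 pm

Initial wavelength:
λ = λ' - Δλ
λ = 68.0119 - 4.3119
λ = 63.7000 pm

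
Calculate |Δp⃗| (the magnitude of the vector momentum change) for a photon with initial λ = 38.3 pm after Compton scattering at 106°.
2.6612e-23 kg·m/s

Photon momentum magnitude is p = h/λ.

Initial momentum:
p₀ = h/λ = 6.6261e-34/3.8300e-11 = 1.7300e-23 kg·m/s

After scattering:
λ' = λ + Δλ = 38.3 + 3.0951 = 41.3951 pm
p' = h/λ' = 6.6261e-34/4.1395e-11 = 1.6007e-23 kg·m/s

Momentum is a vector; the scattered photon's direction makes angle θ = 106° with the incident direction. The magnitude of the vector change Δp⃗ = p⃗₀ − p⃗' is found from the law of cosines:
|Δp⃗|² = p₀² + p'² − 2p₀p'cos θ
|Δp⃗|² = (1.7300e-23)² + (1.6007e-23)² − 2·1.7300e-23·1.6007e-23·cos(106°)
|Δp⃗| = 2.6612e-23 kg·m/s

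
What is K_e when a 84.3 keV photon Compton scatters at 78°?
9.7425 keV

By energy conservation: K_e = E_initial - E_final

First find the scattered photon energy:
Initial wavelength: λ = hc/E = 14.7075 pm
Compton shift: Δλ = λ_C(1 - cos(78°)) = 1.9219 pm
Final wavelength: λ' = 14.7075 + 1.9219 = 16.6293 pm
Final photon energy: E' = hc/λ' = 74.5575 keV

Electron kinetic energy:
K_e = E - E' = 84.3000 - 74.5575 = 9.7425 keV

(Intermediate values are shown rounded; full precision is carried through to the final answer.)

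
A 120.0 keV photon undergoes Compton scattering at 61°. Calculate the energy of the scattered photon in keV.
107.0488 keV

First convert energy to wavelength:
λ = hc/E, with hc ≈ 1239.842 keV·pm (i.e. 1239.842 eV·nm)

For E = 120.0 keV = 120000 eV:
λ = 1239.842 keV·pm / 120.0 keV
λ = 10.3320 pm

Calculate the Compton shift:
Δλ = λ_C(1 - cos(61°)) = 2.4263 × 0.5152
Δλ = 1.2500 pm

Final wavelength:
λ' = 10.3320 + 1.2500 = 11.5820 pm

Final energy:
E' = hc/λ' = 1239.842 / 11.5820 = 107.0488 keV

(Intermediate values are shown rounded; full precision is carried through to the final answer.)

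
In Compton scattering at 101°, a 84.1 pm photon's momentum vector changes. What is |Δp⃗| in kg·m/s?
1.1958e-23 kg·m/s

Photon momentum magnitude is p = h/λ.

Initial momentum:
p₀ = h/λ = 6.6261e-34/8.4100e-11 = 7.8788e-24 kg·m/s

After scattering:
λ' = λ + Δλ = 84.1 + 2.8893 = 86.9893 pm
p' = h/λ' = 6.6261e-34/8.6989e-11 = 7.6171e-24 kg·m/s

Momentum is a vector; the scattered photon's direction makes angle θ = 101° with the incident direction. The magnitude of the vector change Δp⃗ = p⃗₀ − p⃗' is found from the law of cosines:
|Δp⃗|² = p₀² + p'² − 2p₀p'cos θ
|Δp⃗|² = (7.8788e-24)² + (7.6171e-24)² − 2·7.8788e-24·7.6171e-24·cos(101°)
|Δp⃗| = 1.1958e-23 kg·m/s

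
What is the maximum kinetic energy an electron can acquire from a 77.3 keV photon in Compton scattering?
17.9546 keV

Maximum energy transfer occurs at θ = 180° (backscattering).

Initial photon: E₀ = 77.3 keV → λ₀ = 16.0394 pm

Maximum Compton shift (at 180°):
Δλ_max = 2λ_C = 2 × 2.4263 = 4.8526 pm

Final wavelength:
λ' = 16.0394 + 4.8526 = 20.8920 pm

Minimum photon energy (maximum energy to electron):
E'_min = hc/λ' = 59.3454 keV

Maximum electron kinetic energy:
K_max = E₀ - E'_min = 77.3000 - 59.3454 = 17.9546 keV

(Intermediate values are shown rounded; full precision is carried through to the final answer.)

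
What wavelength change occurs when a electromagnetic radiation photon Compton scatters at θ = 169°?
4.8080 pm

Using the Compton scattering formula:
Δλ = λ_C(1 - cos θ)

where λ_C = h/(m_e·c) ≈ 2.4263 pm is the Compton wavelength of an electron.

For θ = 169°:
cos(169°) = -0.9816
1 - cos(169°) = 1.9816

Δλ = 2.4263 × 1.9816
Δλ = 4.8080 pm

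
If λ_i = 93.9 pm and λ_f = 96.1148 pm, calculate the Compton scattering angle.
85.00°

First find the wavelength shift:
Δλ = λ' - λ = 96.1148 - 93.9 = 2.2148 pm

Using Δλ = λ_C(1 - cos θ), with λ_C = h/(m_e·c) ≈ 2.42631024 pm:
cos θ = 1 - Δλ/λ_C
cos θ = 1 - 2.2148/2.42631024
cos θ = 0.087174

θ = arccos(0.087174)
θ = 85.00°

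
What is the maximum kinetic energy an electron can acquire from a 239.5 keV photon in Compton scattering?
115.8794 keV

Maximum energy transfer occurs at θ = 180° (backscattering).

Initial photon: E₀ = 239.5 keV → λ₀ = 5.1768 pm

Maximum Compton shift (at 180°):
Δλ_max = 2λ_C = 2 × 2.4263 = 4.8526 pm

Final wavelength:
λ' = 5.1768 + 4.8526 = 10.0294 pm

Minimum photon energy (maximum energy to electron):
E'_min = hc/λ' = 123.6206 keV

Maximum electron kinetic energy:
K_max = E₀ - E'_min = 239.5000 - 123.6206 = 115.8794 keV

(Intermediate values are shown rounded; full precision is carried through to the final answer.)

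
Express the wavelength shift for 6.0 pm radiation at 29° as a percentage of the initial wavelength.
5.0702%

Calculate the Compton shift:
Δλ = λ_C(1 - cos(29°))
Δλ = 2.4263 × (1 - cos(29°))
Δλ = 2.4263 × 0.1254
Δλ = 0.3042 pm

Percentage change:
(Δλ/λ₀) × 100 = (0.3042/6.0) × 100
= 5.0702%

(Intermediate values are shown rounded; full precision is carried through to the final answer.)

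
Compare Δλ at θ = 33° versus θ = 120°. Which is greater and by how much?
120° produces the larger shift by a factor of 9.298

Calculate both shifts using Δλ = λ_C(1 - cos θ):

For θ₁ = 33°:
Δλ₁ = 2.4263 × (1 - cos(33°))
Δλ₁ = 2.4263 × 0.1613
Δλ₁ = 0.3914 pm

For θ₂ = 120°:
Δλ₂ = 2.4263 × (1 - cos(120°))
Δλ₂ = 2.4263 × 1.5000
Δλ₂ = 3.6395 pm

The 120° angle produces the larger shift.
Ratio: 3.6395/0.3914 = 9.298

(Intermediate values are shown rounded; full precision is carried through to the final answer.)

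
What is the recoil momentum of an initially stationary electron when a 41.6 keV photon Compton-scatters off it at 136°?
3.8709e-23 kg·m/s

The electron is initially at rest, so by conservation of momentum:
p⃗_e = p⃗₀ − p⃗'  (incident photon momentum minus scattered photon momentum)

Photon momentum magnitudes (p = h/λ = E/c):
λ₀ = hc/E₀ = 29.8039 pm → p₀ = h/λ₀ = 2.2232e-23 kg·m/s
Δλ = λ_C(1 − cos 136°) = 4.1717 pm
λ' = 33.9755 pm → p' = h/λ' = 1.9502e-23 kg·m/s

The scattered photon makes angle θ = 136° with the incident direction, so by the law of cosines:
|p⃗_e|² = p₀² + p'² − 2p₀p'cos θ
|p⃗_e|² = (2.2232e-23)² + (1.9502e-23)² − 2·2.2232e-23·1.9502e-23·cos(136°)
|p⃗_e| = 3.8709e-23 kg·m/s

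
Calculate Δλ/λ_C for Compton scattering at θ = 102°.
1.2079 λ_C

The Compton shift formula is:
Δλ = λ_C(1 - cos θ)

Dividing both sides by λ_C:
Δλ/λ_C = 1 - cos θ

For θ = 102°:
Δλ/λ_C = 1 - cos(102°)
Δλ/λ_C = 1 - -0.2079
Δλ/λ_C = 1.2079

This means the shift is 1.2079 × λ_C = 2.9308 pm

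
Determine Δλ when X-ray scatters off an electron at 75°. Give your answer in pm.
1.7983 pm

Using the Compton scattering formula:
Δλ = λ_C(1 - cos θ)

where λ_C = h/(m_e·c) ≈ 2.4263 pm is the Compton wavelength of an electron.

For θ = 75°:
cos(75°) = 0.2588
1 - cos(75°) = 0.7412

Δλ = 2.4263 × 0.7412
Δλ = 1.7983 pm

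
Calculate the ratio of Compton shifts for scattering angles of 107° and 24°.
107° produces the larger shift by a factor of 14.949

Calculate both shifts using Δλ = λ_C(1 - cos θ):

For θ₁ = 24°:
Δλ₁ = 2.4263 × (1 - cos(24°))
Δλ₁ = 2.4263 × 0.0865
Δλ₁ = 0.2098 pm

For θ₂ = 107°:
Δλ₂ = 2.4263 × (1 - cos(107°))
Δλ₂ = 2.4263 × 1.2924
Δλ₂ = 3.1357 pm

The 107° angle produces the larger shift.
Ratio: 3.1357/0.2098 = 14.949

(Intermediate values are shown rounded; full precision is carried through to the final answer.)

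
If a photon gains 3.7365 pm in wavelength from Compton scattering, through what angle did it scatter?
122.68°

From the Compton formula Δλ = λ_C(1 - cos θ), we can solve for θ:

cos θ = 1 - Δλ/λ_C

Given:
- Δλ = 3.7365 pm
- λ_C = h/(m_e·c) ≈ 2.42631024 pm

cos θ = 1 - 3.7365/2.42631024
cos θ = 1 - 1.539993
cos θ = -0.539993

θ = arccos(-0.539993)
θ = 122.68°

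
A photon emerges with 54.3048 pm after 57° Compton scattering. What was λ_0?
53.2000 pm

From λ' = λ + Δλ, we have λ = λ' - Δλ

First calculate the Compton shift:
Δλ = λ_C(1 - cos θ)
Δλ = 2.4263 × (1 - cos(57°))
Δλ = 2.4263 × 0.4554
Δλ = 1.1048 pm

Initial wavelength:
λ = λ' - Δλ
λ = 54.3048 - 1.1048
λ = 53.2000 pm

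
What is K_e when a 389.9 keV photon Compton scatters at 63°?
114.6662 keV

By energy conservation: K_e = E_initial - E_final

First find the scattered photon energy:
Initial wavelength: λ = hc/E = 3.1799 pm
Compton shift: Δλ = λ_C(1 - cos(63°)) = 1.3248 pm
Final wavelength: λ' = 3.1799 + 1.3248 = 4.5047 pm
Final photon energy: E' = hc/λ' = 275.2338 keV

Electron kinetic energy:
K_e = E - E' = 389.9000 - 275.2338 = 114.6662 keV

(Intermediate values are shown rounded; full precision is carried through to the final answer.)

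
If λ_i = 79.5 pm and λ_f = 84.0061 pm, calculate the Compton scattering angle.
149.00°

First find the wavelength shift:
Δλ = λ' - λ = 84.0061 - 79.5 = 4.5061 pm

Using Δλ = λ_C(1 - cos θ), with λ_C = h/(m_e·c) ≈ 2.42631024 pm:
cos θ = 1 - Δλ/λ_C
cos θ = 1 - 4.5061/2.42631024
cos θ = -0.857182

θ = arccos(-0.857182)
θ = 149.00°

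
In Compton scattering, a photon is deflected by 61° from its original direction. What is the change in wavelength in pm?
1.2500 pm

Using the Compton scattering formula:
Δλ = λ_C(1 - cos θ)

where λ_C = h/(m_e·c) ≈ 2.4263 pm is the Compton wavelength of an electron.

For θ = 61°:
cos(61°) = 0.4848
1 - cos(61°) = 0.5152

Δλ = 2.4263 × 0.5152
Δλ = 1.2500 pm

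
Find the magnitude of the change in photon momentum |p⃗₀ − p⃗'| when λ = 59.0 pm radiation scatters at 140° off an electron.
2.0394e-23 kg·m/s

Photon momentum magnitude is p = h/λ.

Initial momentum:
p₀ = h/λ = 6.6261e-34/5.9000e-11 = 1.1231e-23 kg·m/s

After scattering:
λ' = λ + Δλ = 59.0 + 4.2850 = 63.2850 pm
p' = h/λ' = 6.6261e-34/6.3285e-11 = 1.0470e-23 kg·m/s

Momentum is a vector; the scattered photon's direction makes angle θ = 140° with the incident direction. The magnitude of the vector change Δp⃗ = p⃗₀ − p⃗' is found from the law of cosines:
|Δp⃗|² = p₀² + p'² − 2p₀p'cos θ
|Δp⃗|² = (1.1231e-23)² + (1.0470e-23)² − 2·1.1231e-23·1.0470e-23·cos(140°)
|Δp⃗| = 2.0394e-23 kg·m/s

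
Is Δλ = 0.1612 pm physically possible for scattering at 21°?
Yes, consistent

Calculate the expected shift for θ = 21°:

Δλ_expected = λ_C(1 - cos(21°))
Δλ_expected = 2.4263 × (1 - cos(21°))
Δλ_expected = 2.4263 × 0.0664
Δλ_expected = 0.1612 pm

Given shift: 0.1612 pm
Expected shift: 0.1612 pm
Difference: 0.0000 pm

The values match. This is consistent with Compton scattering at the stated angle.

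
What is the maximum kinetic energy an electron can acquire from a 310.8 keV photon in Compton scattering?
170.5752 keV

Maximum energy transfer occurs at θ = 180° (backscattering).

Initial photon: E₀ = 310.8 keV → λ₀ = 3.9892 pm

Maximum Compton shift (at 180°):
Δλ_max = 2λ_C = 2 × 2.4263 = 4.8526 pm

Final wavelength:
λ' = 3.9892 + 4.8526 = 8.8418 pm

Minimum photon energy (maximum energy to electron):
E'_min = hc/λ' = 140.2248 keV

Maximum electron kinetic energy:
K_max = E₀ - E'_min = 310.8000 - 140.2248 = 170.5752 keV

(Intermediate values are shown rounded; full precision is carried through to the final answer.)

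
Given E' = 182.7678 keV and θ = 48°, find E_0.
207.2999 keV

Convert final energy to wavelength (hc ≈ 1239.842 keV·pm):
λ' = hc/E' = 1239.842 / 182.7678 = 6.7837 pm

Calculate the Compton shift:
Δλ = λ_C(1 - cos(48°))
Δλ = 2.4263 × (1 - cos(48°))
Δλ = 0.8028 pm

Initial wavelength:
λ = λ' - Δλ = 6.7837 - 0.8028 = 5.9809 pm

Initial energy:
E = hc/λ = 1239.842 / 5.9809 = 207.2999 keV

(Intermediate values are shown rounded; full precision is carried through to the final answer.)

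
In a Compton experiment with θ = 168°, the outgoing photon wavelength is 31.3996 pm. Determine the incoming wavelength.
26.6000 pm

From λ' = λ + Δλ, we have λ = λ' - Δλ

First calculate the Compton shift:
Δλ = λ_C(1 - cos θ)
Δλ = 2.4263 × (1 - cos(168°))
Δλ = 2.4263 × 1.9781
Δλ = 4.7996 pm

Initial wavelength:
λ = λ' - Δλ
λ = 31.3996 - 4.7996
λ = 26.6000 pm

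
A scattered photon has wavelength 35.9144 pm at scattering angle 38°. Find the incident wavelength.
35.4000 pm

From λ' = λ + Δλ, we have λ = λ' - Δλ

First calculate the Compton shift:
Δλ = λ_C(1 - cos θ)
Δλ = 2.4263 × (1 - cos(38°))
Δλ = 2.4263 × 0.2120
Δλ = 0.5144 pm

Initial wavelength:
λ = λ' - Δλ
λ = 35.9144 - 0.5144
λ = 35.4000 pm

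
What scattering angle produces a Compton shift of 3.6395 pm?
120.00°

From the Compton formula Δλ = λ_C(1 - cos θ), we can solve for θ:

cos θ = 1 - Δλ/λ_C

Given:
- Δλ = 3.6395 pm
- λ_C = h/(m_e·c) ≈ 2.42631024 pm

cos θ = 1 - 3.6395/2.42631024
cos θ = 1 - 1.500014
cos θ = -0.500014

θ = arccos(-0.500014)
θ = 120.00°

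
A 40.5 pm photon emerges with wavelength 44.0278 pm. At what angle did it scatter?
117.00°

First find the wavelength shift:
Δλ = λ' - λ = 44.0278 - 40.5 = 3.5278 pm

Using Δλ = λ_C(1 - cos θ), with λ_C = h/(m_e·c) ≈ 2.42631024 pm:
cos θ = 1 - Δλ/λ_C
cos θ = 1 - 3.5278/2.42631024
cos θ = -0.453977

θ = arccos(-0.453977)
θ = 117.00°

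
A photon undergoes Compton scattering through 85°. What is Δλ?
2.2148 pm

Using the Compton scattering formula:
Δλ = λ_C(1 - cos θ)

where λ_C = h/(m_e·c) ≈ 2.4263 pm is the Compton wavelength of an electron.

For θ = 85°:
cos(85°) = 0.0872
1 - cos(85°) = 0.9128

Δλ = 2.4263 × 0.9128
Δλ = 2.2148 pm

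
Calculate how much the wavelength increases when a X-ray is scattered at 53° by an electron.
0.9661 pm

Using the Compton scattering formula:
Δλ = λ_C(1 - cos θ)

where λ_C = h/(m_e·c) ≈ 2.4263 pm is the Compton wavelength of an electron.

For θ = 53°:
cos(53°) = 0.6018
1 - cos(53°) = 0.3982

Δλ = 2.4263 × 0.3982
Δλ = 0.9661 pm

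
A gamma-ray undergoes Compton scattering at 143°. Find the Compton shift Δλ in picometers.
4.3640 pm

Using the Compton scattering formula:
Δλ = λ_C(1 - cos θ)

where λ_C = h/(m_e·c) ≈ 2.4263 pm is the Compton wavelength of an electron.

For θ = 143°:
cos(143°) = -0.7986
1 - cos(143°) = 1.7986

Δλ = 2.4263 × 1.7986
Δλ = 4.3640 pm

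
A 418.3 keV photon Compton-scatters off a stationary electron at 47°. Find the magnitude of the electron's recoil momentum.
1.6538e-22 kg·m/s

The electron is initially at rest, so by conservation of momentum:
p⃗_e = p⃗₀ − p⃗'  (incident photon momentum minus scattered photon momentum)

Photon momentum magnitudes (p = h/λ = E/c):
λ₀ = hc/E₀ = 2.9640 pm → p₀ = h/λ₀ = 2.2355e-22 kg·m/s
Δλ = λ_C(1 − cos 47°) = 0.7716 pm
λ' = 3.7356 pm → p' = h/λ' = 1.7738e-22 kg·m/s

The scattered photon makes angle θ = 47° with the incident direction, so by the law of cosines:
|p⃗_e|² = p₀² + p'² − 2p₀p'cos θ
|p⃗_e|² = (2.2355e-22)² + (1.7738e-22)² − 2·2.2355e-22·1.7738e-22·cos(47°)
|p⃗_e| = 1.6538e-22 kg·m/s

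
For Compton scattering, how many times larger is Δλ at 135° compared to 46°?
135° produces the larger shift by a factor of 5.591

Calculate both shifts using Δλ = λ_C(1 - cos θ):

For θ₁ = 46°:
Δλ₁ = 2.4263 × (1 - cos(46°))
Δλ₁ = 2.4263 × 0.3053
Δλ₁ = 0.7409 pm

For θ₂ = 135°:
Δλ₂ = 2.4263 × (1 - cos(135°))
Δλ₂ = 2.4263 × 1.7071
Δλ₂ = 4.1420 pm

The 135° angle produces the larger shift.
Ratio: 4.1420/0.7409 = 5.591

(Intermediate values are shown rounded; full precision is carried through to the final answer.)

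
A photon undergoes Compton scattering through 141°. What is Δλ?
4.3119 pm

Using the Compton scattering formula:
Δλ = λ_C(1 - cos θ)

where λ_C = h/(m_e·c) ≈ 2.4263 pm is the Compton wavelength of an electron.

For θ = 141°:
cos(141°) = -0.7771
1 - cos(141°) = 1.7771

Δλ = 2.4263 × 1.7771
Δλ = 4.3119 pm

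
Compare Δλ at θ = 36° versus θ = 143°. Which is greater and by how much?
143° produces the larger shift by a factor of 9.418

Calculate both shifts using Δλ = λ_C(1 - cos θ):

For θ₁ = 36°:
Δλ₁ = 2.4263 × (1 - cos(36°))
Δλ₁ = 2.4263 × 0.1910
Δλ₁ = 0.4634 pm

For θ₂ = 143°:
Δλ₂ = 2.4263 × (1 - cos(143°))
Δλ₂ = 2.4263 × 1.7986
Δλ₂ = 4.3640 pm

The 143° angle produces the larger shift.
Ratio: 4.3640/0.4634 = 9.418

(Intermediate values are shown rounded; full precision is carried through to the final answer.)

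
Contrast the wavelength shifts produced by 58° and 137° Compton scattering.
137° produces the larger shift by a factor of 3.683

Calculate both shifts using Δλ = λ_C(1 - cos θ):

For θ₁ = 58°:
Δλ₁ = 2.4263 × (1 - cos(58°))
Δλ₁ = 2.4263 × 0.4701
Δλ₁ = 1.1406 pm

For θ₂ = 137°:
Δλ₂ = 2.4263 × (1 - cos(137°))
Δλ₂ = 2.4263 × 1.7314
Δλ₂ = 4.2008 pm

The 137° angle produces the larger shift.
Ratio: 4.2008/1.1406 = 3.683

(Intermediate values are shown rounded; full precision is carried through to the final answer.)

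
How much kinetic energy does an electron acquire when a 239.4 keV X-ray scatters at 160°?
113.9766 keV

By energy conservation: K_e = E_initial - E_final

First find the scattered photon energy:
Initial wavelength: λ = hc/E = 5.1790 pm
Compton shift: Δλ = λ_C(1 - cos(160°)) = 4.7063 pm
Final wavelength: λ' = 5.1790 + 4.7063 = 9.8853 pm
Final photon energy: E' = hc/λ' = 125.4234 keV

Electron kinetic energy:
K_e = E - E' = 239.4000 - 125.4234 = 113.9766 keV

(Intermediate values are shown rounded; full precision is carried through to the final answer.)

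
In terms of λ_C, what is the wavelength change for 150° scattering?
1.8660 λ_C

The Compton shift formula is:
Δλ = λ_C(1 - cos θ)

Dividing both sides by λ_C:
Δλ/λ_C = 1 - cos θ

For θ = 150°:
Δλ/λ_C = 1 - cos(150°)
Δλ/λ_C = 1 - -0.8660
Δλ/λ_C = 1.8660

This means the shift is 1.8660 × λ_C = 4.5276 pm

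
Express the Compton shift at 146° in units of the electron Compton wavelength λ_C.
1.8290 λ_C

The Compton shift formula is:
Δλ = λ_C(1 - cos θ)

Dividing both sides by λ_C:
Δλ/λ_C = 1 - cos θ

For θ = 146°:
Δλ/λ_C = 1 - cos(146°)
Δλ/λ_C = 1 - -0.8290
Δλ/λ_C = 1.8290

This means the shift is 1.8290 × λ_C = 4.4378 pm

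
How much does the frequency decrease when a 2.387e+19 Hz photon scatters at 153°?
6.387e+18 Hz (decrease)

Convert frequency to wavelength (c = 299792458 m/s):
λ₀ = c/f₀ = 299792458/2.387e+19 = 1.2559382e-11 m = 12.5594 pm

Calculate Compton shift:
Δλ = λ_C(1 - cos(153°)) = 4.5882 pm

Final wavelength:
λ' = λ₀ + Δλ = 12.5594 + 4.5882 = 17.1476 pm

Final frequency:
f' = c/λ' = 299792458/1.7147551e-11 = 1.7483106e+19 Hz

Frequency shift (decrease):
Δf = f₀ - f' = 2.387e+19 - 1.7483106e+19 = 6.387e+18 Hz

(Intermediate values are shown rounded; full precision is carried through to the final answer.)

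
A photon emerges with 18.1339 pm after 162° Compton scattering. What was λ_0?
13.4000 pm

From λ' = λ + Δλ, we have λ = λ' - Δλ

First calculate the Compton shift:
Δλ = λ_C(1 - cos θ)
Δλ = 2.4263 × (1 - cos(162°))
Δλ = 2.4263 × 1.9511
Δλ = 4.7339 pm

Initial wavelength:
λ = λ' - Δλ
λ = 18.1339 - 4.7339
λ = 13.4000 pm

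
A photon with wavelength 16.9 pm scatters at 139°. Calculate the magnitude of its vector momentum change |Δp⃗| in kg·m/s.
6.6117e-23 kg·m/s

Photon momentum magnitude is p = h/λ.

Initial momentum:
p₀ = h/λ = 6.6261e-34/1.6900e-11 = 3.9208e-23 kg·m/s

After scattering:
λ' = λ + Δλ = 16.9 + 4.2575 = 21.1575 pm
p' = h/λ' = 6.6261e-34/2.1157e-11 = 3.1318e-23 kg·m/s

Momentum is a vector; the scattered photon's direction makes angle θ = 139° with the incident direction. The magnitude of the vector change Δp⃗ = p⃗₀ − p⃗' is found from the law of cosines:
|Δp⃗|² = p₀² + p'² − 2p₀p'cos θ
|Δp⃗|² = (3.9208e-23)² + (3.1318e-23)² − 2·3.9208e-23·3.1318e-23·cos(139°)
|Δp⃗| = 6.6117e-23 kg·m/s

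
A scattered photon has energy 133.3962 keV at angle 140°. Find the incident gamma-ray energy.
247.5001 keV

Convert final energy to wavelength (hc ≈ 1239.842 keV·pm):
λ' = hc/E' = 1239.842 / 133.3962 = 9.2944 pm

Calculate the Compton shift:
Δλ = λ_C(1 - cos(140°))
Δλ = 2.4263 × (1 - cos(140°))
Δλ = 4.2850 pm

Initial wavelength:
λ = λ' - Δλ = 9.2944 - 4.2850 = 5.0095 pm

Initial energy:
E = hc/λ = 1239.842 / 5.0095 = 247.5001 keV

(Intermediate values are shown rounded; full precision is carried through to the final answer.)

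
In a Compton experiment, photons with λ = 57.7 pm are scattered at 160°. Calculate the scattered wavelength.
62.4063 pm

Using the Compton scattering formula:
λ' = λ + Δλ = λ + λ_C(1 - cos θ)

Given:
- Initial wavelength λ = 57.7 pm
- Scattering angle θ = 160°
- Compton wavelength λ_C ≈ 2.4263 pm

Calculate the shift:
Δλ = 2.4263 × (1 - cos(160°))
Δλ = 2.4263 × 1.9397
Δλ = 4.7063 pm

Final wavelength:
λ' = 57.7 + 4.7063 = 62.4063 pm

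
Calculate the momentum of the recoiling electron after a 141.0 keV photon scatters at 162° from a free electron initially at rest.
1.2288e-22 kg·m/s

The electron is initially at rest, so by conservation of momentum:
p⃗_e = p⃗₀ − p⃗'  (incident photon momentum minus scattered photon momentum)

Photon momentum magnitudes (p = h/λ = E/c):
λ₀ = hc/E₀ = 8.7932 pm → p₀ = h/λ₀ = 7.5354e-23 kg·m/s
Δλ = λ_C(1 − cos 162°) = 4.7339 pm
λ' = 13.5271 pm → p' = h/λ' = 4.8984e-23 kg·m/s

The scattered photon makes angle θ = 162° with the incident direction, so by the law of cosines:
|p⃗_e|² = p₀² + p'² − 2p₀p'cos θ
|p⃗_e|² = (7.5354e-23)² + (4.8984e-23)² − 2·7.5354e-23·4.8984e-23·cos(162°)
|p⃗_e| = 1.2288e-22 kg·m/s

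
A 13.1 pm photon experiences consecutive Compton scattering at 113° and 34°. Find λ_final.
16.8892 pm

Apply Compton shift twice:

First scattering at θ₁ = 113°:
Δλ₁ = λ_C(1 - cos(113°))
Δλ₁ = 2.4263 × 1.3907
Δλ₁ = 3.3743 pm

After first scattering:
λ₁ = 13.1 + 3.3743 = 16.4743 pm

Second scattering at θ₂ = 34°:
Δλ₂ = λ_C(1 - cos(34°))
Δλ₂ = 2.4263 × 0.1710
Δλ₂ = 0.4148 pm

Final wavelength:
λ₂ = 16.4743 + 0.4148 = 16.8892 pm

Total shift: Δλ_total = 3.3743 + 0.4148 = 3.7892 pm

(Intermediate values are shown rounded; full precision is carried through to the final answer.)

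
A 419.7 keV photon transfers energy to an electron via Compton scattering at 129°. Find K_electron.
240.2040 keV

By energy conservation: K_e = E_initial - E_final

First find the scattered photon energy:
Initial wavelength: λ = hc/E = 2.9541 pm
Compton shift: Δλ = λ_C(1 - cos(129°)) = 3.9532 pm
Final wavelength: λ' = 2.9541 + 3.9532 = 6.9074 pm
Final photon energy: E' = hc/λ' = 179.4960 keV

Electron kinetic energy:
K_e = E - E' = 419.7000 - 179.4960 = 240.2040 keV

(Intermediate values are shown rounded; full precision is carried through to the final answer.)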